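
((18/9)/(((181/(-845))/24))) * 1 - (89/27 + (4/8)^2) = -4449803/19548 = -227.63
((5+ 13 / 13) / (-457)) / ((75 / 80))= -32 / 2285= -0.01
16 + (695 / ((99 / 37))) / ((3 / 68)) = 1753372 / 297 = 5903.61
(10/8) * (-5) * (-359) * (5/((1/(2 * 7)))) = 314125/2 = 157062.50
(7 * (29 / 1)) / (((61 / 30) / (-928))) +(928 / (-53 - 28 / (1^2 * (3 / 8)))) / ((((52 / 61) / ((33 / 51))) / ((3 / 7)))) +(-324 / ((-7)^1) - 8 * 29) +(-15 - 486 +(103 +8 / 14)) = -3369692991734 / 36142561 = -93233.38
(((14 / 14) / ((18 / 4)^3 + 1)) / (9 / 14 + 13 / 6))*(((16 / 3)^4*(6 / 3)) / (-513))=-7340032 / 602283033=-0.01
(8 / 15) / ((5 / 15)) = 8 / 5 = 1.60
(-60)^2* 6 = 21600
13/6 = 2.17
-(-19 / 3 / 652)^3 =6859 / 7483530816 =0.00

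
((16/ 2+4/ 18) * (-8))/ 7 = -9.40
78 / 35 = 2.23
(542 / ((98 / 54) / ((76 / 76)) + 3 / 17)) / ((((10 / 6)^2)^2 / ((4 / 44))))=10075509 / 3141875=3.21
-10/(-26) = 5/13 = 0.38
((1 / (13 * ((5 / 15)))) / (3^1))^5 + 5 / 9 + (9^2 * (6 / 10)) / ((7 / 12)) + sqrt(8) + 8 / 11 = 2 * sqrt(2) + 108836749262 / 1286530245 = 87.43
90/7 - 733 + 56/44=-55353/77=-718.87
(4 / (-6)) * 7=-14 / 3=-4.67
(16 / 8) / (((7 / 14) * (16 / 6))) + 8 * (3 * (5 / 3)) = 83 / 2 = 41.50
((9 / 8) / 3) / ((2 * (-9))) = -1 / 48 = -0.02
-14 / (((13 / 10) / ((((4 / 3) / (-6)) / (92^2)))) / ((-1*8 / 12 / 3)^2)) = 70 / 5013333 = 0.00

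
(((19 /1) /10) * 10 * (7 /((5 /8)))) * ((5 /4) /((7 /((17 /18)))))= 323 /9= 35.89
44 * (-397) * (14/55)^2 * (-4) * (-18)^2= 403377408/275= 1466826.94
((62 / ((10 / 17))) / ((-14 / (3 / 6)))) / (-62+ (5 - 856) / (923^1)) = 0.06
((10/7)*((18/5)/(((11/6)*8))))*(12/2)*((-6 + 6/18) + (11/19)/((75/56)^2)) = -10280322/914375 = -11.24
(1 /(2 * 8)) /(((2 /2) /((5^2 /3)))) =25 /48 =0.52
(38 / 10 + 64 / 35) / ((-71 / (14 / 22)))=-197 / 3905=-0.05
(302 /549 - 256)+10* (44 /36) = -133532 /549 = -243.23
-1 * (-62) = 62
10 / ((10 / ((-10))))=-10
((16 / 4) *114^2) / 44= 12996 / 11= 1181.45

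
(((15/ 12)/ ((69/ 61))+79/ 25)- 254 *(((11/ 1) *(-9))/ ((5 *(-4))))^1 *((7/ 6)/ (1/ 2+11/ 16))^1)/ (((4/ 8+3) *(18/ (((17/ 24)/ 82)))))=-2743478513/ 16254302400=-0.17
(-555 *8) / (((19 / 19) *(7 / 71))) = -315240 / 7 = -45034.29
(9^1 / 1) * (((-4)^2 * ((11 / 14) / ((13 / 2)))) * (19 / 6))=5016 / 91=55.12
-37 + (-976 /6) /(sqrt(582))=-37- 244*sqrt(582) /873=-43.74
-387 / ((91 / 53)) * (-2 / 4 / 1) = 20511 / 182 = 112.70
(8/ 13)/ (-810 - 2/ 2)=-8/ 10543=-0.00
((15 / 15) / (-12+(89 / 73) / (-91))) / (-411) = 6643 / 32799855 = 0.00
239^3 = 13651919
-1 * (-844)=844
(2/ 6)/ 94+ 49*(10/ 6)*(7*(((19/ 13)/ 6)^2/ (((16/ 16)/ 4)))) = 58198331/ 428922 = 135.69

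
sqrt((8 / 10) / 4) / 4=sqrt(5) / 20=0.11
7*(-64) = -448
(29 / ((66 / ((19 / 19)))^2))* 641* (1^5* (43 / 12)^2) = 34371061 / 627264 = 54.80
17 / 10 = 1.70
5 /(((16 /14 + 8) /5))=175 /64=2.73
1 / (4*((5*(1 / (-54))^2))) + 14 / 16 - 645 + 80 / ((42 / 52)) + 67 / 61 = -398.18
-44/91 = -0.48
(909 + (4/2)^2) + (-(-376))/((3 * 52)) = 35701/39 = 915.41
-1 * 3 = -3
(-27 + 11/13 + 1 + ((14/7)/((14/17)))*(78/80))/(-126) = 27647/152880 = 0.18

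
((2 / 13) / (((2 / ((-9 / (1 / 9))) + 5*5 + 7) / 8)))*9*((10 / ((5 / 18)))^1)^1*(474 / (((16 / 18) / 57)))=6381543528 / 16835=379064.06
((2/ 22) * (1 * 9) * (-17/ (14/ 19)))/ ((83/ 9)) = -26163/ 12782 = -2.05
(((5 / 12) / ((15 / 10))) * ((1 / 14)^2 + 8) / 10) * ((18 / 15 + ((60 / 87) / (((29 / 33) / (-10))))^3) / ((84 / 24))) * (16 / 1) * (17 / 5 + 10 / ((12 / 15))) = -39746580674191206 / 5100609977575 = -7792.52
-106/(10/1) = -53/5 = -10.60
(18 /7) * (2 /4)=1.29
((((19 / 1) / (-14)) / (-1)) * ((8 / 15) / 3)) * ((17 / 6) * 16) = 10.94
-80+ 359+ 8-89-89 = 109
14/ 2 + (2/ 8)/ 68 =1905/ 272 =7.00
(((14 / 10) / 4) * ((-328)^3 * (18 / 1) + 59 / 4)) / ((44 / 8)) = -3556985159 / 88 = -40420285.90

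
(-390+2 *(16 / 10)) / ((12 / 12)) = -1934 / 5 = -386.80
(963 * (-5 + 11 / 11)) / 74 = -1926 / 37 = -52.05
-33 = -33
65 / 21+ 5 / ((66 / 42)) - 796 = -182426 / 231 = -789.72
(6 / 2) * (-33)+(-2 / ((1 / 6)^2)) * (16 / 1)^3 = -295011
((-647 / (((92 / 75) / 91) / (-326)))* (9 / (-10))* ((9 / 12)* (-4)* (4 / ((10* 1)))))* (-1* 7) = -5441471217 / 46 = -118292852.54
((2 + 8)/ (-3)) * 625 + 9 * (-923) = -31171/ 3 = -10390.33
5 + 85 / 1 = 90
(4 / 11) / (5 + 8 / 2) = 4 / 99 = 0.04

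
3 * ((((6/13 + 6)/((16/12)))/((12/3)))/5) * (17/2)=3213/520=6.18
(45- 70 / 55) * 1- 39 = 52 / 11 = 4.73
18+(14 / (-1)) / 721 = 1852 / 103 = 17.98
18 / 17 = 1.06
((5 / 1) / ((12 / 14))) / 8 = 35 / 48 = 0.73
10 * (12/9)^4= 2560/81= 31.60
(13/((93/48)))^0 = 1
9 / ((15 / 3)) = 9 / 5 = 1.80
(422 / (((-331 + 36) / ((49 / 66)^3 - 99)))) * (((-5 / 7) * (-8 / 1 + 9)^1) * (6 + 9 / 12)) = -5980680005 / 8795248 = -679.99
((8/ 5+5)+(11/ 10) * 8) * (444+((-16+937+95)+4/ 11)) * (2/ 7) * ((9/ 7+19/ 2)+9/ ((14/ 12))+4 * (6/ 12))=658624/ 5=131724.80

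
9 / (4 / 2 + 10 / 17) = 153 / 44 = 3.48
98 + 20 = 118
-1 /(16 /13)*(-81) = 1053 /16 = 65.81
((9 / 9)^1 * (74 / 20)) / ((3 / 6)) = 37 / 5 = 7.40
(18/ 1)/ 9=2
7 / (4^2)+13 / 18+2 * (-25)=-7033 / 144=-48.84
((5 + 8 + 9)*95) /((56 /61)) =63745 /28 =2276.61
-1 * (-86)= 86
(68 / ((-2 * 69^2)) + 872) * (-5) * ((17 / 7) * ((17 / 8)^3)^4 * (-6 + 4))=179544051.99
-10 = -10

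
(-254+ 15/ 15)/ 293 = -253/ 293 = -0.86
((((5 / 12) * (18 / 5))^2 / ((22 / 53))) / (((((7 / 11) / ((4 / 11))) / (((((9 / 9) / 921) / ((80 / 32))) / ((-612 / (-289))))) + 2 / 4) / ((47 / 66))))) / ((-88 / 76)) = -2413779 / 6178651072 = -0.00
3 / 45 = 1 / 15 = 0.07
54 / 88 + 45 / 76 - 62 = -12706 / 209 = -60.79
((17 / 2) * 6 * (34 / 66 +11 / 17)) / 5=652 / 55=11.85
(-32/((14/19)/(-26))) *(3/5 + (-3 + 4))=63232/35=1806.63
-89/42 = -2.12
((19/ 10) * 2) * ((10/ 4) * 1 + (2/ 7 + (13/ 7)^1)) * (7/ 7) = 247/ 14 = 17.64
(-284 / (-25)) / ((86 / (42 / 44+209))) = 327949 / 11825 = 27.73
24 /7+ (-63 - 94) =-1075 /7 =-153.57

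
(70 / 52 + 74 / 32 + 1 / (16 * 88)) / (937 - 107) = 807 / 183040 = 0.00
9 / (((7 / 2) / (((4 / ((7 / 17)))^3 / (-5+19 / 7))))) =-1031.30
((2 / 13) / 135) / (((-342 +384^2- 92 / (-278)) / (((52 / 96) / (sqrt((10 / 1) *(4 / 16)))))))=139 *sqrt(10) / 165636025200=0.00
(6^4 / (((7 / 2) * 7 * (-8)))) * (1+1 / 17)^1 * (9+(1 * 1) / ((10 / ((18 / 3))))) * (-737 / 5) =206312832 / 20825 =9906.98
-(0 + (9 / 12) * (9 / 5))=-27 / 20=-1.35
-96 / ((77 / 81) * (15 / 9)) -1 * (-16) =-17168 / 385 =-44.59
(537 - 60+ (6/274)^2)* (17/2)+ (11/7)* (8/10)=2664290381/656915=4055.76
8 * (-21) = -168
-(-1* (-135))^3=-2460375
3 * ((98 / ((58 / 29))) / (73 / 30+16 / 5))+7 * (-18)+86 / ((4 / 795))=5743497 / 338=16992.59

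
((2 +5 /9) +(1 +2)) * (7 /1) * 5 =1750 /9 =194.44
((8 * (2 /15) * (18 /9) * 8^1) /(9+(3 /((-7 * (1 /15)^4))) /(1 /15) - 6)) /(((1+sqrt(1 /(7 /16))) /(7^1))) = 10976 /38443005 - 6272 * sqrt(7) /38443005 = -0.00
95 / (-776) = -95 / 776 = -0.12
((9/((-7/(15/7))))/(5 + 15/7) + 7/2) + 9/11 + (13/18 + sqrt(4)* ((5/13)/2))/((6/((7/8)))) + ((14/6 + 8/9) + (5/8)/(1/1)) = 7.94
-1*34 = -34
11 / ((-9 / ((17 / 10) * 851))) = -159137 / 90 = -1768.19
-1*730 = -730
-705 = -705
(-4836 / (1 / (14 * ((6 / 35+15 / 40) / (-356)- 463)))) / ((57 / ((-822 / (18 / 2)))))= -2548097685523 / 50730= -50228615.92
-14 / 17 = -0.82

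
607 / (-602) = -607 / 602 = -1.01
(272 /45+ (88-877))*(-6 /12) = 35233 /90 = 391.48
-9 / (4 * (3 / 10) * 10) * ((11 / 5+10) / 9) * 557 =-33977 / 60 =-566.28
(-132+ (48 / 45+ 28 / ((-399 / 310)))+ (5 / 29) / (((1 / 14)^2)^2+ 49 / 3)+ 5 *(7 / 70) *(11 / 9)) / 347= -747105087367 / 1704821434290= -0.44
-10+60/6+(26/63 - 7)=-415/63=-6.59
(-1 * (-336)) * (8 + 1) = 3024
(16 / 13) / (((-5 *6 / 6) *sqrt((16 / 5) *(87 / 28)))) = -8 *sqrt(3045) / 5655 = -0.08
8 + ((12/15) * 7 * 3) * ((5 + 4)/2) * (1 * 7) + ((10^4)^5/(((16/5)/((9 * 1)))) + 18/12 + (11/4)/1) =281250000000000000541.45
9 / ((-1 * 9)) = -1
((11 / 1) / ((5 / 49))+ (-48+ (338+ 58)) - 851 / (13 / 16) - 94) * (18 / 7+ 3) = -133689 / 35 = -3819.69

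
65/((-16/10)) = -325/8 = -40.62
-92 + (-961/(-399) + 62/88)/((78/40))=-15474467/171171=-90.40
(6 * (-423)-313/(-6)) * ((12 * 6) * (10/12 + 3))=-686090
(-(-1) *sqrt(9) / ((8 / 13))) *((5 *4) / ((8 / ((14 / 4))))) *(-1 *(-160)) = 6825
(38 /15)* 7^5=638666 /15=42577.73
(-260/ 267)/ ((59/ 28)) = -7280/ 15753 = -0.46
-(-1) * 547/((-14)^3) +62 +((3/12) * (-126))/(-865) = 146774001/2373560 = 61.84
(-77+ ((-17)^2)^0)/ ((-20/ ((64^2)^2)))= 318767104/ 5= 63753420.80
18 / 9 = 2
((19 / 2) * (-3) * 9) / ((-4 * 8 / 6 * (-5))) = -1539 / 160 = -9.62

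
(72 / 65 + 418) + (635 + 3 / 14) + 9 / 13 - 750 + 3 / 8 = 85509 / 280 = 305.39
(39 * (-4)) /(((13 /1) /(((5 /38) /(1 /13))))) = -390 /19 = -20.53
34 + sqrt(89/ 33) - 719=-685 + sqrt(2937)/ 33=-683.36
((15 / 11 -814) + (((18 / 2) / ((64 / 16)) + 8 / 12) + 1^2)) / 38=-106751 / 5016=-21.28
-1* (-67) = 67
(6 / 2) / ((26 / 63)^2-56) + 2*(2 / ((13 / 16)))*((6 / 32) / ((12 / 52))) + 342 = 76657541 / 221588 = 345.95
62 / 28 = 31 / 14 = 2.21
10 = 10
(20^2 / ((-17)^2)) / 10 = 40 / 289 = 0.14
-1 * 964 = -964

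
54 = 54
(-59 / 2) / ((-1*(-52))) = -59 / 104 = -0.57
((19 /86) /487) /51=19 /2135982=0.00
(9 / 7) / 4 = 9 / 28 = 0.32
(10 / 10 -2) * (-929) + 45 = 974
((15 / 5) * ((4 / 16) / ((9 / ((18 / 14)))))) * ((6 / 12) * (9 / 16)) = 27 / 896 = 0.03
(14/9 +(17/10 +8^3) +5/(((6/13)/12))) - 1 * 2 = 57893/90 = 643.26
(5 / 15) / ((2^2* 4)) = 1 / 48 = 0.02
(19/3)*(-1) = -19/3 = -6.33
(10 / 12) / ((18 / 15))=25 / 36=0.69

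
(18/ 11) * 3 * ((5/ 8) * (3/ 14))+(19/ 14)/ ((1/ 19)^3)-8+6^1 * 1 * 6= 5751777/ 616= 9337.30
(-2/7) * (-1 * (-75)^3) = -843750/7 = -120535.71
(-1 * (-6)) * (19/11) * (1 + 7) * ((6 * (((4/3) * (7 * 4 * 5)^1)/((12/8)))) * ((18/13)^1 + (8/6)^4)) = 3259074560/11583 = 281367.05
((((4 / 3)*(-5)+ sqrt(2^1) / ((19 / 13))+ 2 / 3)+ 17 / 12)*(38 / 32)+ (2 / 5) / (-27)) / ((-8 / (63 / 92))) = 330071 / 706560 - 819*sqrt(2) / 11776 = 0.37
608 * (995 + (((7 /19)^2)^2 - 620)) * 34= 53173580288 /6859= 7752380.86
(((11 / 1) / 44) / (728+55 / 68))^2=289 / 2456094481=0.00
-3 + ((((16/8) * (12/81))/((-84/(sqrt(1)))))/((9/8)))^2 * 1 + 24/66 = -755174845/286446699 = -2.64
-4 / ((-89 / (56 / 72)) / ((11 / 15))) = 308 / 12015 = 0.03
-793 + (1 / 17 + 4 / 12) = -40423 / 51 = -792.61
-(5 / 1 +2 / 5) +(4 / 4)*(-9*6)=-297 / 5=-59.40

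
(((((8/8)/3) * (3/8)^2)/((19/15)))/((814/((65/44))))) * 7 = 0.00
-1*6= -6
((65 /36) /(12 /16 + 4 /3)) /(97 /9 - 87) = -39 /3430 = -0.01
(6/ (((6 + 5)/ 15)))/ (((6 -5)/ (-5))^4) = 56250/ 11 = 5113.64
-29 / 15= -1.93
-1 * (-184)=184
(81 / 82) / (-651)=-27 / 17794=-0.00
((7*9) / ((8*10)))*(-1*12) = -189 / 20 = -9.45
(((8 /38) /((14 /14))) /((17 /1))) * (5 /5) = 4 /323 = 0.01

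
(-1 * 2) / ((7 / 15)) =-30 / 7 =-4.29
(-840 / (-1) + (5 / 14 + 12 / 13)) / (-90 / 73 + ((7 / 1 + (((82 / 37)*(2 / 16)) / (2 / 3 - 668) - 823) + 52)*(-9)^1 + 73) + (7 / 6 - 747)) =54589684116 / 402436432589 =0.14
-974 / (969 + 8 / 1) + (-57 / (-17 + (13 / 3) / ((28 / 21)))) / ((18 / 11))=1.54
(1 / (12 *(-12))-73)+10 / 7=-72151 / 1008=-71.58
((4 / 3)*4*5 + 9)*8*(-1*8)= -6848 / 3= -2282.67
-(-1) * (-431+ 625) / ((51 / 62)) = 12028 / 51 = 235.84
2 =2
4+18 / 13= 70 / 13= 5.38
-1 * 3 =-3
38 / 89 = 0.43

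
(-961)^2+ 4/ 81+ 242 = 74824807/ 81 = 923763.05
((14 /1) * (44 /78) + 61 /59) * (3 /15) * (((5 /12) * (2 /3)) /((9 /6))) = 20551 /62127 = 0.33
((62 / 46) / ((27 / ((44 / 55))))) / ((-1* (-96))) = 31 / 74520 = 0.00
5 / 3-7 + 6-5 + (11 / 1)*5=152 / 3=50.67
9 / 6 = 3 / 2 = 1.50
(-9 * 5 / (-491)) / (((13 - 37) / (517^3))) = -2072826195 / 3928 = -527705.24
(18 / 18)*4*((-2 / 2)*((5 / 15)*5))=-20 / 3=-6.67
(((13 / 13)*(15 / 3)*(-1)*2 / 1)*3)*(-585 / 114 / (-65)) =-45 / 19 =-2.37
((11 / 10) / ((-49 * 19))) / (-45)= 11 / 418950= 0.00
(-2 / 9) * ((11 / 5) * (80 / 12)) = -88 / 27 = -3.26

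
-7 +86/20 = -27/10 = -2.70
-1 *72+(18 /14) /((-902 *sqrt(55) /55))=-72-9 *sqrt(55) /6314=-72.01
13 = 13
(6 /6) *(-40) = -40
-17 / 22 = -0.77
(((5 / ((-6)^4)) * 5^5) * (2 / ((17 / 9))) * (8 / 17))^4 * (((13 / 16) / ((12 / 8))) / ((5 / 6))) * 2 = 154972076416015625 / 91535889140802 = 1693.02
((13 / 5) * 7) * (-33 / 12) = -50.05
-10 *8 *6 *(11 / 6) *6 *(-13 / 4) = 17160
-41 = -41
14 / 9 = 1.56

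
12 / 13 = 0.92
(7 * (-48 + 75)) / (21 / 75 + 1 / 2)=3150 / 13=242.31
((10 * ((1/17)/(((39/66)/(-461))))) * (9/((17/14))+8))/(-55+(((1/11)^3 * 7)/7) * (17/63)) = 1114072635060/8663450393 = 128.59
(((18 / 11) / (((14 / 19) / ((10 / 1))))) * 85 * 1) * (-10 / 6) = -242250 / 77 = -3146.10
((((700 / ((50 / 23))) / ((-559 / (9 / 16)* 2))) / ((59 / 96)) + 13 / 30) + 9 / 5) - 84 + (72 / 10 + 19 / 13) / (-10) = -205050529 / 2473575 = -82.90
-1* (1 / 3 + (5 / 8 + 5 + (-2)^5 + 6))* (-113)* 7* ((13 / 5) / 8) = -4946123 / 960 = -5152.21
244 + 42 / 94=11489 / 47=244.45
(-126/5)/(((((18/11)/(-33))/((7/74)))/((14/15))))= 41503/925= 44.87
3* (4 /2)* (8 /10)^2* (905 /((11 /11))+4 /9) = 260768 /75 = 3476.91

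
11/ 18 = 0.61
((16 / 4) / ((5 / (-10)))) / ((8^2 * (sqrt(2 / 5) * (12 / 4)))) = -sqrt(10) / 48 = -0.07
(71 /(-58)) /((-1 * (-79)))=-71 /4582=-0.02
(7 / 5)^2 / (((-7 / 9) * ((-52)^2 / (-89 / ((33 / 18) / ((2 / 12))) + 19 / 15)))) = 0.01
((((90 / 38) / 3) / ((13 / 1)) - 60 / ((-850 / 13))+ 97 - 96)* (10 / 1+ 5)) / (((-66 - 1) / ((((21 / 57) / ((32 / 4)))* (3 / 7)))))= -46728 / 5345327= -0.01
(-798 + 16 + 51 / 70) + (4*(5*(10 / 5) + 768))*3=598831 / 70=8554.73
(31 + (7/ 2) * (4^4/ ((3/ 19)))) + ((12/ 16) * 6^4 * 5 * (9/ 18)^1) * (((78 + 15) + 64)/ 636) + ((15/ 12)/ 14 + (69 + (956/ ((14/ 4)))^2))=5047423337/ 62328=80981.63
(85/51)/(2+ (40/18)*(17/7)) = 105/466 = 0.23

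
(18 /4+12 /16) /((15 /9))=63 /20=3.15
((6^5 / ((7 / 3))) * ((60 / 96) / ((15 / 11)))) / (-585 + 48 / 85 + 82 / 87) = -79067340 / 30204503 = -2.62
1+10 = 11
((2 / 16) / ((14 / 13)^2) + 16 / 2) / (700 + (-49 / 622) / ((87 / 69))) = 114658547 / 9898370832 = 0.01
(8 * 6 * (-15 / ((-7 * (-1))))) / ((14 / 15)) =-5400 / 49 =-110.20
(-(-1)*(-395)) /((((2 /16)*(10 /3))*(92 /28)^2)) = -87.81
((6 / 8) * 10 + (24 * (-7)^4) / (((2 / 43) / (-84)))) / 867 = -69379291 / 578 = -120033.38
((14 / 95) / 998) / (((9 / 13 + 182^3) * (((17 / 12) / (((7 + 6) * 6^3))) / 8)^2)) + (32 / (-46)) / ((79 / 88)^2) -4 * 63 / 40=-2206094488025913658289 / 308241829781770485910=-7.16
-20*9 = -180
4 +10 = 14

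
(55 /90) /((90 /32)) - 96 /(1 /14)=-544232 /405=-1343.78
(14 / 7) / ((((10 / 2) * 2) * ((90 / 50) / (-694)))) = -694 / 9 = -77.11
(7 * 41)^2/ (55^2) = 82369/ 3025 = 27.23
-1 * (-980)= 980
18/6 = 3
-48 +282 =234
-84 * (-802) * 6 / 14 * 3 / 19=86616 / 19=4558.74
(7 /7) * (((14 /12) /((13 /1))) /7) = 1 /78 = 0.01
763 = 763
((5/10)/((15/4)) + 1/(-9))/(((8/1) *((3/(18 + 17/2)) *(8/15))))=53/1152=0.05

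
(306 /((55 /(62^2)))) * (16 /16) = 1176264 /55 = 21386.62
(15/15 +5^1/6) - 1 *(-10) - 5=41/6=6.83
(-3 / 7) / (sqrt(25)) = -3 / 35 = -0.09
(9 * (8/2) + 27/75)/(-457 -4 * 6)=-909/12025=-0.08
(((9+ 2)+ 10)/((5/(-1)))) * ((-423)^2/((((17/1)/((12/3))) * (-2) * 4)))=3757509/170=22102.99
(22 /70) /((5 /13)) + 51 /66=6121 /3850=1.59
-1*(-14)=14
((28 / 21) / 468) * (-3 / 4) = -1 / 468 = -0.00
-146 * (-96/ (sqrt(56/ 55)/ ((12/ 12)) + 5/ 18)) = -69379200/ 16769 + 9082368 * sqrt(770)/ 16769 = 10891.90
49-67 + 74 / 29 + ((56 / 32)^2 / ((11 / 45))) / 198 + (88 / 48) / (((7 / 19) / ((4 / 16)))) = -33345047 / 2358048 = -14.14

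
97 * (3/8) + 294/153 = 15625/408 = 38.30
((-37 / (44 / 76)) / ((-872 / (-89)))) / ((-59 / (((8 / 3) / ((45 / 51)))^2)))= 144654904 / 143250525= 1.01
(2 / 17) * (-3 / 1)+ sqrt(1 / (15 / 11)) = -6 / 17+ sqrt(165) / 15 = 0.50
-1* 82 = -82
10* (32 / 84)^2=640 / 441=1.45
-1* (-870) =870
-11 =-11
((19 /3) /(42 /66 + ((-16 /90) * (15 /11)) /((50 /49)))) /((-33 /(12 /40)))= -95 /658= -0.14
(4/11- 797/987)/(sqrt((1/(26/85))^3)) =-125294 * sqrt(2210)/78441825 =-0.08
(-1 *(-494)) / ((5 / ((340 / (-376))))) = -4199 / 47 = -89.34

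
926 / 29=31.93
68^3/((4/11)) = 864688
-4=-4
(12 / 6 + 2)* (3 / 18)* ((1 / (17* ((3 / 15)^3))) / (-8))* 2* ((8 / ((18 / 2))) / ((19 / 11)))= -5500 / 8721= -0.63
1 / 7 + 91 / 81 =718 / 567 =1.27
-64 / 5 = -12.80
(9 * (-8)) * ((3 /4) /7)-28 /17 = -1114 /119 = -9.36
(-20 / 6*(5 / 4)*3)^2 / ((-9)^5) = -625 / 236196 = -0.00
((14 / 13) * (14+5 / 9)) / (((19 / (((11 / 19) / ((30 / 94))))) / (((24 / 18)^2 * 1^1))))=15170848 / 5701995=2.66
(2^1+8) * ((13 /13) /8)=5 /4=1.25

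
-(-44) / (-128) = -11 / 32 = -0.34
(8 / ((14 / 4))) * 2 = 32 / 7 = 4.57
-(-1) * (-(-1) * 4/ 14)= 2/ 7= 0.29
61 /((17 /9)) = 549 /17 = 32.29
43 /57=0.75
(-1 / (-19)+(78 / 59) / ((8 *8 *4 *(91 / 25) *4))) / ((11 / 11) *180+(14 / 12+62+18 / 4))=638643 / 2985124352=0.00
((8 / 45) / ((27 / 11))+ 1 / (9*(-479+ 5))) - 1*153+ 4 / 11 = -322165181 / 2111670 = -152.56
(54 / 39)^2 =324 / 169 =1.92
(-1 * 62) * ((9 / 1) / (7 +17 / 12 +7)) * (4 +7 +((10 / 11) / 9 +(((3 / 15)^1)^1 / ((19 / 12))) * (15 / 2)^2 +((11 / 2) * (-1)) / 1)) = -17781972 / 38665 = -459.90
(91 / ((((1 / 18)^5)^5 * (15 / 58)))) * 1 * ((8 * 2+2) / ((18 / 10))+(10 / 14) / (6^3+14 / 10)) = 92164350337604303007906354068352663552 / 1087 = 84787810798164032205985610000000000.00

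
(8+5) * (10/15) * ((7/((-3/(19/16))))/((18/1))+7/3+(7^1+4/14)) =744185/9072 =82.03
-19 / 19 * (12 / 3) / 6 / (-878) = 1 / 1317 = 0.00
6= 6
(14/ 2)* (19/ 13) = 133/ 13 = 10.23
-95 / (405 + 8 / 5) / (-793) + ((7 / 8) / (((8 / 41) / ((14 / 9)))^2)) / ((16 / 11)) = 538164232663 / 14075762688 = 38.23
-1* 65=-65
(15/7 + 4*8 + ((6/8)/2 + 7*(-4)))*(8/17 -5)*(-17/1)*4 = 4015/2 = 2007.50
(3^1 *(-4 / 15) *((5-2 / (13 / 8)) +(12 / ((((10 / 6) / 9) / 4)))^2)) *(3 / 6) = -43672466 / 1625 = -26875.36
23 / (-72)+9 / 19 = 211 / 1368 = 0.15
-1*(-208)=208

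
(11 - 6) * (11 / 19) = 55 / 19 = 2.89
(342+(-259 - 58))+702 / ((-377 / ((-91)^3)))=40693559 / 29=1403226.17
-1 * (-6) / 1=6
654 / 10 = 327 / 5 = 65.40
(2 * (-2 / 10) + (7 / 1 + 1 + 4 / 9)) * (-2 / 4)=-181 / 45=-4.02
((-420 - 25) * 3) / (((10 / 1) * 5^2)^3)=-267 / 3125000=-0.00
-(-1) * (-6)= -6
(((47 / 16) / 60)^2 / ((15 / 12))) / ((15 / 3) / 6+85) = 0.00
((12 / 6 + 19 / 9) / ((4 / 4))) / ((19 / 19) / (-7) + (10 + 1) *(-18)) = -259 / 12483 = -0.02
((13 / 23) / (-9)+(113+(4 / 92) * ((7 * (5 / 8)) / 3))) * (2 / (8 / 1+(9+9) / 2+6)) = 187129 / 19044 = 9.83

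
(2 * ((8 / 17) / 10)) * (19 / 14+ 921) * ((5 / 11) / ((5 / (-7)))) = -51652 / 935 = -55.24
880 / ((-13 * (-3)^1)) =880 / 39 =22.56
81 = 81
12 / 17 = 0.71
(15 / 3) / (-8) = -5 / 8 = -0.62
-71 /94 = -0.76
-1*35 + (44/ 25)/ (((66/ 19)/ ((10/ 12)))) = -1556/ 45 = -34.58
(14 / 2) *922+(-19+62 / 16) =51511 / 8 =6438.88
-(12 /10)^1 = -6 /5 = -1.20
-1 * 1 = -1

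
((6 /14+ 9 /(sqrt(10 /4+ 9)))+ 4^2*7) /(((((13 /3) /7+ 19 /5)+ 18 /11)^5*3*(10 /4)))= 1233278531533125*sqrt(46) /192453573803361550576+ 15406193719310625 /8367546687102676112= 0.00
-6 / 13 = -0.46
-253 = -253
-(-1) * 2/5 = 2/5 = 0.40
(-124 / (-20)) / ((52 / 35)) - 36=-1655 / 52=-31.83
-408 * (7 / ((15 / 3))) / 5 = -2856 / 25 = -114.24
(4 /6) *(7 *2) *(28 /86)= 3.04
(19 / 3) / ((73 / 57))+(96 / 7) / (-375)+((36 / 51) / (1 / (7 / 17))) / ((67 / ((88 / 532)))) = 4.91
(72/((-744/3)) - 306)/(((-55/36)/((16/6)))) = 182304/341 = 534.62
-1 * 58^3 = -195112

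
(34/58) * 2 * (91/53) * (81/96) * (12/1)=125307/6148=20.38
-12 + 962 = 950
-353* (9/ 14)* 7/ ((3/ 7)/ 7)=-51891/ 2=-25945.50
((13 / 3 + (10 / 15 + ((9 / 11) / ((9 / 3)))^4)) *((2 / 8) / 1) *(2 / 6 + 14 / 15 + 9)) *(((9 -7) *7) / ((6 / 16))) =28728112 / 59895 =479.64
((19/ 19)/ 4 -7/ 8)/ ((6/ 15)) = -25/ 16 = -1.56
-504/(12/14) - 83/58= -34187/58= -589.43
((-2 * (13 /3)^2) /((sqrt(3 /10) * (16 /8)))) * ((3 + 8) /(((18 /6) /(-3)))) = 1859 * sqrt(30) /27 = 377.12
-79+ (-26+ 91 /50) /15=-20153 /250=-80.61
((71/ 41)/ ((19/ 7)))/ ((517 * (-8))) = -497/ 3221944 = -0.00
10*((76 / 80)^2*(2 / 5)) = 361 / 100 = 3.61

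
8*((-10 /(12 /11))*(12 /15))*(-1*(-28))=-4928 /3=-1642.67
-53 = -53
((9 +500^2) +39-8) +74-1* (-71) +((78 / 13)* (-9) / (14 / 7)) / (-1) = 250212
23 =23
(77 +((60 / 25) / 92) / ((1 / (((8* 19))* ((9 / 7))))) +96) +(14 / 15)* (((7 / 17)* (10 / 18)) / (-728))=3421925657 / 19213740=178.10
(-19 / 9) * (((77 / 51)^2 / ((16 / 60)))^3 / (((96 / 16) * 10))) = -99000630542275 / 4504649677056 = -21.98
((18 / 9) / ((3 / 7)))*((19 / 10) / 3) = 133 / 45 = 2.96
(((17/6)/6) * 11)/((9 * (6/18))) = 187/108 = 1.73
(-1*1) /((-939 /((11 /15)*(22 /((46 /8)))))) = 968 /323955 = 0.00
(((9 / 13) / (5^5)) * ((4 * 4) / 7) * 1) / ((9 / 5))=16 / 56875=0.00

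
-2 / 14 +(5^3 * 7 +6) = 6166 / 7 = 880.86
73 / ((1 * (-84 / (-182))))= 949 / 6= 158.17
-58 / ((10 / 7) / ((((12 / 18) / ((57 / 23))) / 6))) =-4669 / 2565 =-1.82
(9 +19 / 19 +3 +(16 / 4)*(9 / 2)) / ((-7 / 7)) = -31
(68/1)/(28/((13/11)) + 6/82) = 36244/12667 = 2.86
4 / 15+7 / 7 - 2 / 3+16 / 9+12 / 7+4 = 2549 / 315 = 8.09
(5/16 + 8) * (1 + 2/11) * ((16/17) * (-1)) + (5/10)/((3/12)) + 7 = -46/187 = -0.25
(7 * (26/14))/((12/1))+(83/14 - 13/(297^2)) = 17318003/2469852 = 7.01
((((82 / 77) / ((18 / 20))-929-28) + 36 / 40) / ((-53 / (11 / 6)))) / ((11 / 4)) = 6617573 / 550935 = 12.01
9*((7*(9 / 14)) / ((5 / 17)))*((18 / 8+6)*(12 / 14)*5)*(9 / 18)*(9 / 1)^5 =8049736827 / 56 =143745300.48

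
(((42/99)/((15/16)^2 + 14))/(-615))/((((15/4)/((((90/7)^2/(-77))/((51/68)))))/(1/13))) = 32768/12037038013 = 0.00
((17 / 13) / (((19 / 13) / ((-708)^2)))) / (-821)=-8521488 / 15599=-546.28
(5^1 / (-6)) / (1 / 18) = -15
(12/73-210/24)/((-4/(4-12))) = -2507/146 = -17.17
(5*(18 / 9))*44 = 440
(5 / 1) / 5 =1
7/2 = 3.50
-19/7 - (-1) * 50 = 331/7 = 47.29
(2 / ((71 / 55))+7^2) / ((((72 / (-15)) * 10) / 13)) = -46657 / 3408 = -13.69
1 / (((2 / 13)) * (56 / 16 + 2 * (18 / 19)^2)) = 4693 / 3823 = 1.23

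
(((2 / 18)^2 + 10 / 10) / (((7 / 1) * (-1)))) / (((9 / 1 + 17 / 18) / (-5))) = 820 / 11277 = 0.07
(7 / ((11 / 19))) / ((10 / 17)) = 20.55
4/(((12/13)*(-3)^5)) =-13/729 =-0.02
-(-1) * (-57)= -57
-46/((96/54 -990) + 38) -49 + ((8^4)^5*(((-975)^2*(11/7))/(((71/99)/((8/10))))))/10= 408286043400192815317228756651/2125172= 192119058316311722212239.20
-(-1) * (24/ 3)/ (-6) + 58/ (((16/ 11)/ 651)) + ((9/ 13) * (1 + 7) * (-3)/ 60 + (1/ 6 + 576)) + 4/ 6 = 13797601/ 520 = 26533.85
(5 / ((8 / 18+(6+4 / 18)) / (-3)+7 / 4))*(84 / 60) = -252 / 17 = -14.82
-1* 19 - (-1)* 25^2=606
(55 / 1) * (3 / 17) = 9.71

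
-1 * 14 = -14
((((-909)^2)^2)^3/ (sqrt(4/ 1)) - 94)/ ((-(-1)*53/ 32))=5091978735285777063453920756332375888/ 53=96075070477090133272715490000000000.00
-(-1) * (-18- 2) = -20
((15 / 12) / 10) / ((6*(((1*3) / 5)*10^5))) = 1 / 2880000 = 0.00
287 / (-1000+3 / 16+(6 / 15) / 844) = -4844560 / 16876827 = -0.29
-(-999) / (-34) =-999 / 34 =-29.38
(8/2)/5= 4/5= 0.80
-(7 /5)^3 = -343 /125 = -2.74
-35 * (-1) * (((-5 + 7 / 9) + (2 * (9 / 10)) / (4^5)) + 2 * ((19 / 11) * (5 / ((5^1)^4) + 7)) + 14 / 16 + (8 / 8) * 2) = 800.24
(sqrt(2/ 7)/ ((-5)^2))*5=sqrt(14)/ 35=0.11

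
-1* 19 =-19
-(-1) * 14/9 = 1.56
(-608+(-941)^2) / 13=884873 / 13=68067.15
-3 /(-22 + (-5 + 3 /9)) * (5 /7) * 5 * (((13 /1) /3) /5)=0.35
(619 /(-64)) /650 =-619 /41600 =-0.01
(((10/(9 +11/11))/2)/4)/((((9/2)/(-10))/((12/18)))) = -5/27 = -0.19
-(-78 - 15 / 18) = 473 / 6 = 78.83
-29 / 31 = -0.94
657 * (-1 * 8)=-5256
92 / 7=13.14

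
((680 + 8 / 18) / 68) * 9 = 1531 / 17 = 90.06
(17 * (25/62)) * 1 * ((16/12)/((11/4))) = 3400/1023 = 3.32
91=91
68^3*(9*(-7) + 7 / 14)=-19652000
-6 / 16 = -3 / 8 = -0.38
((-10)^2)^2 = 10000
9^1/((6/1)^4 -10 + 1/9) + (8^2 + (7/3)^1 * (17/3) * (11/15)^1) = 73.70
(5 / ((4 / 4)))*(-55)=-275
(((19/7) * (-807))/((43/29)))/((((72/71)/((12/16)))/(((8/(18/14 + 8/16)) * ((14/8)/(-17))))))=73664843/146200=503.86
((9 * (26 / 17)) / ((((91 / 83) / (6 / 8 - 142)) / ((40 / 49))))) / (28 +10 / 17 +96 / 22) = -15475350 / 352261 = -43.93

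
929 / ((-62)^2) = 929 / 3844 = 0.24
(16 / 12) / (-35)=-4 / 105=-0.04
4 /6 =2 /3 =0.67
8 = 8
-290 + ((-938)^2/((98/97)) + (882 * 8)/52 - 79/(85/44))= 962091232/1105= 870670.80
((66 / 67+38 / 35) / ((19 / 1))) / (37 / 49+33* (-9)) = -8498 / 23098585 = -0.00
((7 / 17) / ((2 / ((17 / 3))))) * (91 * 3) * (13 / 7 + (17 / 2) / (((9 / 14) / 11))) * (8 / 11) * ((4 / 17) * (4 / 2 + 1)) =13511680 / 561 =24084.99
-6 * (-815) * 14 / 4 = 17115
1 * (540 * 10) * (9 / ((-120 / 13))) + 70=-5195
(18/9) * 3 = 6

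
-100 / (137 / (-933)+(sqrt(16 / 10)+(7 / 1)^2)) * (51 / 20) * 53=-269.66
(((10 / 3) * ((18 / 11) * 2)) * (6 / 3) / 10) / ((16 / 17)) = 51 / 22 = 2.32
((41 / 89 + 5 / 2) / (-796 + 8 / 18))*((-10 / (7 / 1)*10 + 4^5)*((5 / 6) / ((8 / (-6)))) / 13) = 0.18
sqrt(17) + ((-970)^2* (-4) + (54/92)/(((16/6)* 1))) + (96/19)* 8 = -26314807037/6992 + sqrt(17) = -3763555.24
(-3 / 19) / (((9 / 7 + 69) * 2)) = -7 / 6232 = -0.00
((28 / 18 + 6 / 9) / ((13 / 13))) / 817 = 20 / 7353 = 0.00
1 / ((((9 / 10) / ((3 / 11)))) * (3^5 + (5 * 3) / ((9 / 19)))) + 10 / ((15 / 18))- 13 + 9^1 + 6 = 63453 / 4532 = 14.00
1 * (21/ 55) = 0.38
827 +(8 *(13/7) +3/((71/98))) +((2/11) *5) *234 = 5788051/5467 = 1058.73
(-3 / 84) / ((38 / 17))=-17 / 1064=-0.02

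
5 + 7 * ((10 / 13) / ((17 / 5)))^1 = 1455 / 221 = 6.58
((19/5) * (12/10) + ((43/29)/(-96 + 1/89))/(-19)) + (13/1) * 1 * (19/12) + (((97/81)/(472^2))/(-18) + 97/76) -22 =168970613340663119/38224651549622400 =4.42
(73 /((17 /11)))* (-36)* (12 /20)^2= -612.17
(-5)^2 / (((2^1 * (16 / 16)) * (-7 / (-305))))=7625 / 14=544.64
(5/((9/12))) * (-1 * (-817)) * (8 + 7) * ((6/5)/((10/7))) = 68628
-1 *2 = -2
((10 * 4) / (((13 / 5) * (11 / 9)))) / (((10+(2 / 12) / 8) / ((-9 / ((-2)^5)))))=24300 / 68783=0.35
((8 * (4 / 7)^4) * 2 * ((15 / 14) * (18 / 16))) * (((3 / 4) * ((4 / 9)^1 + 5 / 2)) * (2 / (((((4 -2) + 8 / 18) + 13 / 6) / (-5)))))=-13737600 / 1394981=-9.85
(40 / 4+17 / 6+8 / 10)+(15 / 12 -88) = -4387 / 60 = -73.12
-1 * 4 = -4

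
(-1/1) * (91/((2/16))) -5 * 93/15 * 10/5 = -790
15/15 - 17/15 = -2/15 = -0.13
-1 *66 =-66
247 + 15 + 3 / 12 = 1049 / 4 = 262.25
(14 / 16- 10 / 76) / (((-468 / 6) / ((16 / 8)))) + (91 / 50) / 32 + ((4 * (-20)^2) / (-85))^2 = 121418396159 / 342638400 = 354.36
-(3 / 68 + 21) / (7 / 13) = -18603 / 476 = -39.08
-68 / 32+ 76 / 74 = -325 / 296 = -1.10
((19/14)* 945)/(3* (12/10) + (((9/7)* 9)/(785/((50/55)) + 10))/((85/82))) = 296247525/834524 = 354.99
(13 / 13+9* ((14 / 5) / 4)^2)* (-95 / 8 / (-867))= 10279 / 138720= 0.07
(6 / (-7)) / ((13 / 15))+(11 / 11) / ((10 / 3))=-627 / 910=-0.69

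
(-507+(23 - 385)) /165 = -5.27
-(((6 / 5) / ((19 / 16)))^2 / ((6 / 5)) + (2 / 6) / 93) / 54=-430349 / 27194130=-0.02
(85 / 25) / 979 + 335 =1639842 / 4895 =335.00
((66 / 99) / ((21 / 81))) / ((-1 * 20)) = -9 / 70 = -0.13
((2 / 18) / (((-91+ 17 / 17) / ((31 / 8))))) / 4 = -31 / 25920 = -0.00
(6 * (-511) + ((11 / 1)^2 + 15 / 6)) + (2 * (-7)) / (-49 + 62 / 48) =-6737653 / 2290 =-2942.21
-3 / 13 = -0.23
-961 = -961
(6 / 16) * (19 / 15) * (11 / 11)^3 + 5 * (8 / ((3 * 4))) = 457 / 120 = 3.81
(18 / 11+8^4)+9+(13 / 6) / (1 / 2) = 135662 / 33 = 4110.97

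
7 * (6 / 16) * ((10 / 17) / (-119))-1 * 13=-15043 / 1156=-13.01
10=10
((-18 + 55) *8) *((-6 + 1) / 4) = -370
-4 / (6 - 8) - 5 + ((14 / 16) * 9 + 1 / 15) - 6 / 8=503 / 120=4.19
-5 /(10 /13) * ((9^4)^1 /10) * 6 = -255879 /10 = -25587.90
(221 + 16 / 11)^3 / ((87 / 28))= 410260721444 / 115797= 3542930.49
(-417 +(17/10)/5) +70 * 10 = 14167/50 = 283.34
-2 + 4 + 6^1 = 8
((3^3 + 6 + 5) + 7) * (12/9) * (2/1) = 120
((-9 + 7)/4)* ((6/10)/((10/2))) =-3/50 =-0.06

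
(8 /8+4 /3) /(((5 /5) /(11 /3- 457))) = -9520 /9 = -1057.78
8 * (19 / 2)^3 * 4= 27436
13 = 13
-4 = -4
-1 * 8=-8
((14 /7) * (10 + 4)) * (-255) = -7140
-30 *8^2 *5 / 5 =-1920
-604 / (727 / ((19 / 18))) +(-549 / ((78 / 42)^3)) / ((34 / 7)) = -9053266031 / 488749014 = -18.52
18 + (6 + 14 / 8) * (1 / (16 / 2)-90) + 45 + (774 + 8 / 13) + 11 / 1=63267 / 416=152.08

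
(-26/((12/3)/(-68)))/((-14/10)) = -2210/7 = -315.71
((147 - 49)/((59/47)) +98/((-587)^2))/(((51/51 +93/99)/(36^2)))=1060573290777/20329571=52169.00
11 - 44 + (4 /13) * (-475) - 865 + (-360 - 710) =-27484 /13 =-2114.15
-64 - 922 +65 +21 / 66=-20255 / 22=-920.68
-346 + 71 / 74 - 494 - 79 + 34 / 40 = -917.19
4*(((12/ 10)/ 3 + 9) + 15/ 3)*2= 576/ 5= 115.20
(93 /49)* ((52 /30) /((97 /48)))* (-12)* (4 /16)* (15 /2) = -174096 /4753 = -36.63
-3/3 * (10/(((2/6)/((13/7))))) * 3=-1170/7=-167.14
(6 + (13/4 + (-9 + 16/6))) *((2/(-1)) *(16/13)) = -280/39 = -7.18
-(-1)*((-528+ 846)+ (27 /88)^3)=216727779 /681472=318.03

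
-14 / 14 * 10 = -10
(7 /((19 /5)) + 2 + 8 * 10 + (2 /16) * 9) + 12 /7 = 86.68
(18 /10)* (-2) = -18 /5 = -3.60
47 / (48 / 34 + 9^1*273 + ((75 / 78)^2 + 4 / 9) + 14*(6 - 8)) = 4861116 / 251514221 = 0.02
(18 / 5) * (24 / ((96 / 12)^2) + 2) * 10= 171 / 2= 85.50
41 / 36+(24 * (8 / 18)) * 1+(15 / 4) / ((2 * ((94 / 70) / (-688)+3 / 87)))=69.44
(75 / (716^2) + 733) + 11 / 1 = 744.00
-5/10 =-1/2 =-0.50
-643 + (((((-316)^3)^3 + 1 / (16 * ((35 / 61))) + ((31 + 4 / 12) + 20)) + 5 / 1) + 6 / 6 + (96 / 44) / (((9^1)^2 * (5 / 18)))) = -116122320568780667494663319 / 3696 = -31418376777267496616521.46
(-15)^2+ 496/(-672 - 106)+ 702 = 360355/389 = 926.36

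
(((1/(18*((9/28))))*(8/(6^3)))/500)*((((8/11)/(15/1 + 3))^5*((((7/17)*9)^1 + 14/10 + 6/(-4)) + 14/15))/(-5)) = -829696/662941107473101875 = -0.00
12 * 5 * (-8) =-480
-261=-261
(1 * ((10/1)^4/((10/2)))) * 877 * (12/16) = 1315500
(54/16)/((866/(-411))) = -11097/6928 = -1.60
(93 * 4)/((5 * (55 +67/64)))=23808/17935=1.33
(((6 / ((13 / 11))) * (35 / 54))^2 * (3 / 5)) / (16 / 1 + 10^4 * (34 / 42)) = 207515 / 259081056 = 0.00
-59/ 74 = -0.80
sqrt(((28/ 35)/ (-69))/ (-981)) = 2 * sqrt(37605)/ 112815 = 0.00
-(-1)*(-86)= -86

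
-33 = -33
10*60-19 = 581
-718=-718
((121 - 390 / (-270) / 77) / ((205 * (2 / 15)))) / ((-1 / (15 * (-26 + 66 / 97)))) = 514937240 / 306229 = 1681.54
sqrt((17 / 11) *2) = sqrt(374) / 11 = 1.76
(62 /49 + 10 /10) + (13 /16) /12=21949 /9408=2.33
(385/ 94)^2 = 16.78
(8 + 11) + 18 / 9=21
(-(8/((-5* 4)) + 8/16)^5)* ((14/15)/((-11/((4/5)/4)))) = 7/41250000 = 0.00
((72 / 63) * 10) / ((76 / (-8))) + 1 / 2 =-187 / 266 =-0.70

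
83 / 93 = 0.89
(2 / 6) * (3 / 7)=1 / 7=0.14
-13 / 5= -2.60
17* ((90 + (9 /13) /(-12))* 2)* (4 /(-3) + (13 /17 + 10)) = 57683 /2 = 28841.50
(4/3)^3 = 64/27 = 2.37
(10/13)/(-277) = -10/3601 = -0.00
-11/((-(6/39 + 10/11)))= 1573/152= 10.35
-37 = -37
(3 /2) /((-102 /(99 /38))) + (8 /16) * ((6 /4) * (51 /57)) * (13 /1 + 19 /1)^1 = 55389 /2584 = 21.44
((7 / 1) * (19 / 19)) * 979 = 6853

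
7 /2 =3.50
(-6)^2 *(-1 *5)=-180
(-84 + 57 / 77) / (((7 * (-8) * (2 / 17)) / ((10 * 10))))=2724675 / 2156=1263.76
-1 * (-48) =48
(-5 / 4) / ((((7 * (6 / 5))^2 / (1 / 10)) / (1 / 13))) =-25 / 183456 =-0.00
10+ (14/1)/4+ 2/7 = 13.79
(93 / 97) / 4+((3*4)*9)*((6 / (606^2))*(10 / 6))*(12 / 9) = 964213 / 3957988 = 0.24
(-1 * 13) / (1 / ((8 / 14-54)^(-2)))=-637 / 139876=-0.00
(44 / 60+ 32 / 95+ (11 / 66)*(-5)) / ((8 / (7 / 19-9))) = -369 / 1444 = -0.26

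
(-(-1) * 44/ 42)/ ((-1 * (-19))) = 0.06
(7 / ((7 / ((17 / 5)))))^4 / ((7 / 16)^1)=1336336 / 4375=305.45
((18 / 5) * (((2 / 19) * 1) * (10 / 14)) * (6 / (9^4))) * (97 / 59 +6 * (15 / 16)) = 3431 / 1906821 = 0.00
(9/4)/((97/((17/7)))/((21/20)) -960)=-459/188080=-0.00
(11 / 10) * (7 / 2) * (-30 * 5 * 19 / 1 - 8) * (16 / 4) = -220066 / 5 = -44013.20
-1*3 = -3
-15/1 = -15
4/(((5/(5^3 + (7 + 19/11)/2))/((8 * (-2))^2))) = 1457152/55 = 26493.67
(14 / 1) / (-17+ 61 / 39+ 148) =273 / 2585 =0.11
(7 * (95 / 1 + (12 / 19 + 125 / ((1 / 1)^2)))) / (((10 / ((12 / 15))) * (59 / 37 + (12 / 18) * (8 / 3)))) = 19543104 / 533425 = 36.64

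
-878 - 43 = -921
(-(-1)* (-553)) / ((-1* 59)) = 553 / 59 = 9.37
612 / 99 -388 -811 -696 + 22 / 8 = -82987 / 44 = -1886.07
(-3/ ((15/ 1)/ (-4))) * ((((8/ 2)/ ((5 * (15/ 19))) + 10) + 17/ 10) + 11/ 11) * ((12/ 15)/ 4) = 4114/ 1875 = 2.19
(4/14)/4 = 1/14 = 0.07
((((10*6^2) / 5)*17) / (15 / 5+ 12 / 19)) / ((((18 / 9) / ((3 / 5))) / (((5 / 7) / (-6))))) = -1938 / 161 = -12.04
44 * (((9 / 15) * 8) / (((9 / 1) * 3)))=352 / 45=7.82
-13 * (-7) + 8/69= 6287/69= 91.12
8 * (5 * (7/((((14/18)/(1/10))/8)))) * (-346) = -99648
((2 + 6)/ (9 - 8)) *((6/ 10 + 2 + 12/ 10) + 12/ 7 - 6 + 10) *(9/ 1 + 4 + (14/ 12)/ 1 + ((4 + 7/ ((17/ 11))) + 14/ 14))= 1073148/ 595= 1803.61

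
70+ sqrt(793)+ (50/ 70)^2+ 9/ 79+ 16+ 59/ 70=115.63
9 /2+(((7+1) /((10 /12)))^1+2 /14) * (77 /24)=4291 /120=35.76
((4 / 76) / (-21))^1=-0.00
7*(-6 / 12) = -7 / 2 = -3.50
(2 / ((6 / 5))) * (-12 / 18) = -1.11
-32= -32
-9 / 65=-0.14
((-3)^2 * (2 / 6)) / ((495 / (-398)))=-398 / 165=-2.41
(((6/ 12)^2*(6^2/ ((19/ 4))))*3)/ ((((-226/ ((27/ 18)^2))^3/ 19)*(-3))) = 6561/ 184690816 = 0.00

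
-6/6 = -1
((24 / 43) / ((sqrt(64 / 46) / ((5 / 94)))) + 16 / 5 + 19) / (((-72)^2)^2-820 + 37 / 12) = 90 * sqrt(46) / 651724943849 + 1332 / 1612382345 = 0.00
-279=-279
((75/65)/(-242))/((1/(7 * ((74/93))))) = -1295/48763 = -0.03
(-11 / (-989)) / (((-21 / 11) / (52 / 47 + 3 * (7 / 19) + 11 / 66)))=-0.01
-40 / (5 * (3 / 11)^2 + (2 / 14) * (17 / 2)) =-67760 / 2687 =-25.22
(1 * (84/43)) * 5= 420/43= 9.77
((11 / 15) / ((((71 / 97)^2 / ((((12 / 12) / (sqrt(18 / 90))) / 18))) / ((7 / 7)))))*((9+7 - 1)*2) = 103499*sqrt(5) / 45369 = 5.10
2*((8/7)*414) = 6624/7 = 946.29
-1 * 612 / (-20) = 153 / 5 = 30.60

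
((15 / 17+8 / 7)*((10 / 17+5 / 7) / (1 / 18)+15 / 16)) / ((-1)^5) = -11188425 / 226576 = -49.38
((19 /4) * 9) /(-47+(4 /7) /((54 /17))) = -32319 /35396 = -0.91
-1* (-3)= 3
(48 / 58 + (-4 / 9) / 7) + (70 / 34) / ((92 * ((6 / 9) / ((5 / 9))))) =4473263 / 5714856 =0.78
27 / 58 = 0.47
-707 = -707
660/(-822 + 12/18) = -45/56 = -0.80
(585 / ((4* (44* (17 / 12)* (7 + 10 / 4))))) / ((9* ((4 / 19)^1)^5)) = 25412595 / 382976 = 66.36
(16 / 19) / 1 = 16 / 19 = 0.84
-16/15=-1.07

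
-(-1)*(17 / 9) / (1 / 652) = 11084 / 9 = 1231.56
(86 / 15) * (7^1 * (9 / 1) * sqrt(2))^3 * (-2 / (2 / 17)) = -243712476 * sqrt(2) / 5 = -68932297.78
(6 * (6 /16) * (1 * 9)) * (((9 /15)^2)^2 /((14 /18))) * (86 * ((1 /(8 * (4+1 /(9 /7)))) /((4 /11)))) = 5845851 /280000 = 20.88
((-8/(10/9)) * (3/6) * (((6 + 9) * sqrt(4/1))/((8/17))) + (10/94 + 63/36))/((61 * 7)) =-42797/80276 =-0.53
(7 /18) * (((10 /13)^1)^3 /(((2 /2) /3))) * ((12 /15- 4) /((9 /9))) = -11200 /6591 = -1.70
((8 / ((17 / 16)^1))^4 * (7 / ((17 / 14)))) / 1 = 18527.69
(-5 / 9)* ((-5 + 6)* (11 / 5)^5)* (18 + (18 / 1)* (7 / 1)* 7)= -644204 / 25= -25768.16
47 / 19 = 2.47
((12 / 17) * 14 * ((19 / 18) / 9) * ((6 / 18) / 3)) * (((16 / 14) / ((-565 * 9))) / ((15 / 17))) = -608 / 18534825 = -0.00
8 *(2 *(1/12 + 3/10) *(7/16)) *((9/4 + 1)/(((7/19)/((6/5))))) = 28.40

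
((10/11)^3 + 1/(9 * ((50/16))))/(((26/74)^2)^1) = 322602112/50611275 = 6.37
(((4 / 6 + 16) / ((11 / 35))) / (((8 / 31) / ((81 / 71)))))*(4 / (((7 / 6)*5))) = 125550 / 781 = 160.76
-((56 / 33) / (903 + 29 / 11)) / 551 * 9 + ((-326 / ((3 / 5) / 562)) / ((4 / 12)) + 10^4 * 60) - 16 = -316076.00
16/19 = 0.84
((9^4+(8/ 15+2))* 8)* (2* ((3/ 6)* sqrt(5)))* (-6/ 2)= -787624* sqrt(5)/ 5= -352236.16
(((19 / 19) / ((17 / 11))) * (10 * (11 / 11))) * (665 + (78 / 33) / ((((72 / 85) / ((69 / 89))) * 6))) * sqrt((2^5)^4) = 60031916800 / 13617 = 4408600.78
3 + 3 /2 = 9 /2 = 4.50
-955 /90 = -10.61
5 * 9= 45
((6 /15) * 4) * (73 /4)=146 /5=29.20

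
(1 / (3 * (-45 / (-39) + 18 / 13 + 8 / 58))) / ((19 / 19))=377 / 3027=0.12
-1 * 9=-9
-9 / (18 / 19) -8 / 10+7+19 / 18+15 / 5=34 / 45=0.76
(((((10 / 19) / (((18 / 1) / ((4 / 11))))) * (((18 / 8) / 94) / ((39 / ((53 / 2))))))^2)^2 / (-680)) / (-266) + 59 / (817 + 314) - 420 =-2429343114761178773571850000409639 / 5784868784584193634655886905344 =-419.95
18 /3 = 6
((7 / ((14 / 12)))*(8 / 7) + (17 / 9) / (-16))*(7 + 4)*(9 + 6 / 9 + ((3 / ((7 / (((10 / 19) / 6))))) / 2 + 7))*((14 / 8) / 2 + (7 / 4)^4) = 124367093125 / 9805824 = 12682.98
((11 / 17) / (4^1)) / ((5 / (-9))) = -99 / 340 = -0.29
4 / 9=0.44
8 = 8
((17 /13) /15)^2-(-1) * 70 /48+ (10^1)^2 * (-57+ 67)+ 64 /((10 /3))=1020.67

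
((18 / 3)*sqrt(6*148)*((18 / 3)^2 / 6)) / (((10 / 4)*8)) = 18*sqrt(222) / 5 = 53.64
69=69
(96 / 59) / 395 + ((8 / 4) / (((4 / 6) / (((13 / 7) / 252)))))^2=37129969 / 8057563920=0.00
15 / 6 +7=19 / 2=9.50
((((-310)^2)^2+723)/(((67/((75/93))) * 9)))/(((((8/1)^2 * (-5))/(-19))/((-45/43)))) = -4386725093425/5715904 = -767459.55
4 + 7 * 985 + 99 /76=6900.30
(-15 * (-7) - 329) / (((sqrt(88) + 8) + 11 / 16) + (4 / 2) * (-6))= -16384 * sqrt(22) / 2817 - 27136 / 2817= -36.91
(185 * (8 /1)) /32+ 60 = 425 /4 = 106.25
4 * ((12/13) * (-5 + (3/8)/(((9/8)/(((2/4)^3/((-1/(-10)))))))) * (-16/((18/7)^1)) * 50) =616000/117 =5264.96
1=1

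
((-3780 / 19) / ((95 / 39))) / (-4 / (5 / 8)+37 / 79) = 3882060 / 281941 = 13.77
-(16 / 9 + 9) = -97 / 9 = -10.78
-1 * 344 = -344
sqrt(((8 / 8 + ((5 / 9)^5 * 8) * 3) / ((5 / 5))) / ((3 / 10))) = sqrt(446830) / 243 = 2.75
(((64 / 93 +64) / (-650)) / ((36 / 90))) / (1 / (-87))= 43616 / 2015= 21.65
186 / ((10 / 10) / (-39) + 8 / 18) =21762 / 49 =444.12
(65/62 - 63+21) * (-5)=12695/62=204.76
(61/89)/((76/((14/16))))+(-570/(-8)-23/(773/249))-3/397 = 1060149039011/16605944672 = 63.84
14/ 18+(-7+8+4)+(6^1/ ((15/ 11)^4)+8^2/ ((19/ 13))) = 16448858/ 320625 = 51.30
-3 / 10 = -0.30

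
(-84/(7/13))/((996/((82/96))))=-533/3984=-0.13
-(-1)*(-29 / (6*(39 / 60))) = -290 / 39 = -7.44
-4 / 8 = -1 / 2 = -0.50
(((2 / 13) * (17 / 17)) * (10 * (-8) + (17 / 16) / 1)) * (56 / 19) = -8841 / 247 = -35.79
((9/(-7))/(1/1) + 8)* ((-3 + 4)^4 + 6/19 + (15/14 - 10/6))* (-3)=-14.51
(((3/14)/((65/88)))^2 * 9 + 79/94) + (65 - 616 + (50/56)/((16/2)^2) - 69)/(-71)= 1826936156127/176855660800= 10.33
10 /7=1.43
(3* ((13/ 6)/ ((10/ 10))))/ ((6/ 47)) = 611/ 12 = 50.92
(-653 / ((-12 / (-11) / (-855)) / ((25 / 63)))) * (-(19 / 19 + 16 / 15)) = -105769675 / 252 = -419720.93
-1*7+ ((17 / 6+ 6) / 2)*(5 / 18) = -1247 / 216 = -5.77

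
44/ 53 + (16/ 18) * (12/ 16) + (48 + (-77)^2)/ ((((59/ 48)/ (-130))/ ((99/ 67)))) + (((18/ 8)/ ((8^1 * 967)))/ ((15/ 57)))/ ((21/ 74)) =-317917158227392877/ 340359941040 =-934061.62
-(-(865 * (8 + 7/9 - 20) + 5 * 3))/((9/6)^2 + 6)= -31720/27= -1174.81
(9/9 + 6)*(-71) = -497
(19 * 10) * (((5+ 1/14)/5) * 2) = 2698/7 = 385.43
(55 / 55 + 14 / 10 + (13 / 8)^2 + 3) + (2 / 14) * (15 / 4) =8.58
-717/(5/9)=-6453/5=-1290.60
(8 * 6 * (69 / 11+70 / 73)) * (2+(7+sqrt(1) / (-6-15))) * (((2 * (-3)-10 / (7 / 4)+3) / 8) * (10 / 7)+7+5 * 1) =8938970608 / 275429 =32454.72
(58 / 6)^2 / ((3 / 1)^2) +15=2056 / 81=25.38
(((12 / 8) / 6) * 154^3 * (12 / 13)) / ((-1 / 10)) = -109567920 / 13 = -8428301.54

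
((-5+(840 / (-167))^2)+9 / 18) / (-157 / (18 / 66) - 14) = -3480597 / 98671282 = -0.04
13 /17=0.76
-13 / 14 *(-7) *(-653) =-8489 / 2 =-4244.50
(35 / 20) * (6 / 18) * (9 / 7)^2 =27 / 28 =0.96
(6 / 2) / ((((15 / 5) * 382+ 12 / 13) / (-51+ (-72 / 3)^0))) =-65 / 497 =-0.13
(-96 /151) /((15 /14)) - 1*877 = -662583 /755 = -877.59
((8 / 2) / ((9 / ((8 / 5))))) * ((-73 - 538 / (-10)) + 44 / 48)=-8776 / 675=-13.00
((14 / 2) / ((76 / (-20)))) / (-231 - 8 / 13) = 455 / 57209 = 0.01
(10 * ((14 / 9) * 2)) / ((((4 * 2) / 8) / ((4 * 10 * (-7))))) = -78400 / 9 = -8711.11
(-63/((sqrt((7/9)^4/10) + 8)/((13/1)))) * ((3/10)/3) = -42987672/4196639 + 3250611 * sqrt(10)/41966390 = -10.00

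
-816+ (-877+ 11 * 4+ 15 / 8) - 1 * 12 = -13273 / 8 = -1659.12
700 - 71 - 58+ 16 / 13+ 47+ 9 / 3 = 8089 / 13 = 622.23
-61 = -61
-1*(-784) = 784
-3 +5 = 2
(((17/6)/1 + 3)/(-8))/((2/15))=-175/32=-5.47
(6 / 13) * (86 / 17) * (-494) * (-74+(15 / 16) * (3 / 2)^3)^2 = -201497908539 / 34816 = -5787508.86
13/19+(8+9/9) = 184/19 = 9.68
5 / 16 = 0.31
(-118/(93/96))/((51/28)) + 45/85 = -104891/1581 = -66.34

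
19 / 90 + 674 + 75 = 67429 / 90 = 749.21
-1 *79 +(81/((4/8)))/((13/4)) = -379/13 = -29.15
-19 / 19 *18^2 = -324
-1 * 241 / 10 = -241 / 10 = -24.10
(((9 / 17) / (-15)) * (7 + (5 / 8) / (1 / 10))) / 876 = -53 / 99280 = -0.00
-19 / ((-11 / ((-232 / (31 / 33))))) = -13224 / 31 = -426.58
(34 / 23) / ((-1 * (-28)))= 17 / 322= 0.05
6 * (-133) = -798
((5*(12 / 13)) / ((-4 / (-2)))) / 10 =3 / 13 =0.23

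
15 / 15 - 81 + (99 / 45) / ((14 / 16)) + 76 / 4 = -2047 / 35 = -58.49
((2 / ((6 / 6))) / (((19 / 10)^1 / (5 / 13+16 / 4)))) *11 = 660 / 13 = 50.77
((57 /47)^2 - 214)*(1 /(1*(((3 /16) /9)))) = -22534896 /2209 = -10201.40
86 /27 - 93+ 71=-508 /27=-18.81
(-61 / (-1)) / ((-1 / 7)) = -427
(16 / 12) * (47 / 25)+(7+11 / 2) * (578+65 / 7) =7710757 / 1050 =7343.58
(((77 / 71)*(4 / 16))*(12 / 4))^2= 53361 / 80656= 0.66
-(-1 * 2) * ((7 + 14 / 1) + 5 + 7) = 66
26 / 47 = 0.55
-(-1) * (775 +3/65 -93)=44333/65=682.05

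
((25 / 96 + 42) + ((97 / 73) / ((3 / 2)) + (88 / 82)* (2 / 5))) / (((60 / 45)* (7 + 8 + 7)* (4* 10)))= 62602349 / 1685657600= 0.04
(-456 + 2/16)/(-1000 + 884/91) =25529/55456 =0.46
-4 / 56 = -1 / 14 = -0.07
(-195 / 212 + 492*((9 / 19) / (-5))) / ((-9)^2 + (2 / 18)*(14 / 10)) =-8615349 / 14710256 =-0.59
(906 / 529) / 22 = 453 / 5819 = 0.08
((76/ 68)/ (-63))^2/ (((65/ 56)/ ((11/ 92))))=7942/ 244975185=0.00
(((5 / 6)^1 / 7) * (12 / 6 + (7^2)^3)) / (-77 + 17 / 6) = -117651 / 623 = -188.85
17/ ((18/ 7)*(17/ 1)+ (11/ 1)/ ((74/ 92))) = 4403/ 14864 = 0.30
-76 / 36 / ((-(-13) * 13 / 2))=-38 / 1521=-0.02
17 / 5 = 3.40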